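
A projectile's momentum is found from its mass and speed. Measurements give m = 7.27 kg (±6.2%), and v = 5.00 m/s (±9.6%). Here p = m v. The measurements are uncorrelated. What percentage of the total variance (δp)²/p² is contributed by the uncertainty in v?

70.6%

(δp/p)² = (1·δm/m)² + (1·δv/v)²
  m term: (1×0.0620)² = 0.00384
  v term: (1×0.0960)² = 0.00922
Total = 0.0131. Share from v = 0.00922/0.0131 = 0.706.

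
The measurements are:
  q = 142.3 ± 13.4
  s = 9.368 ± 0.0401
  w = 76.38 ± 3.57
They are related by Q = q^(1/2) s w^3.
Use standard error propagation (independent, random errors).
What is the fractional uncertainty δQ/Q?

0.148

Each factor contributes (exponent × relative error)² to (δQ/Q)²:
  (½·δq/q)² = (0.5×0.0942)² = 0.00222;  (1·δs/s)² = (1×0.00428)² = 1.83e-05;  (3·δw/w)² = (3×0.0467)² = 0.0197
δQ/Q = √(0.0219) = 0.148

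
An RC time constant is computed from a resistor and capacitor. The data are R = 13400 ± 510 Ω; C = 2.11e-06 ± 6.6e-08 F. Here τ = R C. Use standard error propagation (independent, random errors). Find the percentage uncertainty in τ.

4.93%

Since τ is a product/quotient, work with relative uncertainties:
  (1·δR/R)² = (1×0.0381)² = 0.00145;  (1·δC/C)² = (1×0.0313)² = 0.000978
δτ/τ = √(0.00243) = 0.0493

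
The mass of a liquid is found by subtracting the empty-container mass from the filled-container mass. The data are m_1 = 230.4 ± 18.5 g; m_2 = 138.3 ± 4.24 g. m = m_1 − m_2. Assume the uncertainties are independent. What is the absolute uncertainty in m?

19.0 g

Absolute uncertainties add in quadrature for a linear combination:
  (δm_1)² = 342;  (δm_2)² = 18.0
δm = √(360) = 19.0 g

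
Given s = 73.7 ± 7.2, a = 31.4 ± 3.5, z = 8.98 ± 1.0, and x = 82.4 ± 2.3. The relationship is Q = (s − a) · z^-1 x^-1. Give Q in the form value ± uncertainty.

0.0572 ± 0.0127

Let u = s − a = 42.3. δu = √(δs² + δa²) = √(51.8 + 12.2) = 8.01, so δu/u = 0.189.
Q is then a monomial in u, z, x:
δQ/Q = √((δu/u)² + (-1·δz/z)² + (-1·δx/x)²) = √(0.0358 + 0.0124 + 0.000779) = 0.221
Q = 0.0572, so δQ = 0.221 × 0.0572 = 0.0127.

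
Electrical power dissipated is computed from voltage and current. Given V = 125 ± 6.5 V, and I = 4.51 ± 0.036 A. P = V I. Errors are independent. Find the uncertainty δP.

29.7 W

For a monomial P ∝ V, I, fractional errors add in quadrature:
  (1·δV/V)² = (1×0.0520)² = 0.00270;  (1·δI/I)² = (1×0.00798)² = 6.37e-05
δP/P = √(0.00277) = 0.0526
P = 564 W, so δP = 0.0526 × 564 = 29.7 W.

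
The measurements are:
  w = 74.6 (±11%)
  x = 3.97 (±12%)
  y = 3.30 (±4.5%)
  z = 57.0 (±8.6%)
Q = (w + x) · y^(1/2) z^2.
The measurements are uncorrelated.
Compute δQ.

93900

Let u = w + x = 78.6. δu = √(δw² + δx²) = √(67.3 + 0.227) = 8.22, so δu/u = 0.105.
Q is then a monomial in u, y, z:
δQ/Q = √((δu/u)² + (½·δy/y)² + (2·δz/z)²) = √(0.0109 + 0.000506 + 0.0296) = 0.203
Q = 4.64e+05, so δQ = 0.203 × 4.64e+05 = 93900.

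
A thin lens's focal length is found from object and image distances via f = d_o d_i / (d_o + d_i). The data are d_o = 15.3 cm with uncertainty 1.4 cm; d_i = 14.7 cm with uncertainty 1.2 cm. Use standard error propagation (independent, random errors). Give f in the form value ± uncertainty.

7.50 ± 0.459 cm

∂f/∂d_o = (d_i/(d_o+d_i))² = 0.240;  ∂f/∂d_i = (d_o/(d_o+d_i))² = 0.260
δf = √((∂f/∂d_o · δd_o)² + (∂f/∂d_i · δd_i)²) = √(0.113 + 0.0974) = 0.459 cm
f = 7.50 cm.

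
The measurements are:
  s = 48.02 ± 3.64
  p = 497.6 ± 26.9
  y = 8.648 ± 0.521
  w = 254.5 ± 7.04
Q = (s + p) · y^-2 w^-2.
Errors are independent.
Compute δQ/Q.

Let u = s + p = 545.6. δu = √(δs² + δp²) = √(13.2 + 724) = 27.1, so δu/u = 0.0498.
Q is then a monomial in u, y, w:
δQ/Q = √((δu/u)² + (-2·δy/y)² + (-2·δw/w)²) = √(0.00248 + 0.0145 + 0.00306) = 0.142

0.142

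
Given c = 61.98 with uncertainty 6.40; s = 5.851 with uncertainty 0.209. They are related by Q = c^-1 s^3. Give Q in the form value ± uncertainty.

3.232 ± 0.481

Relative error in a monomial: (δQ/Q)² = Σ (nᵢ · δxᵢ/xᵢ)².
  (-1·δc/c)² = (-1×0.103)² = 0.0107;  (3·δs/s)² = (3×0.0357)² = 0.0115
δQ/Q = √(0.0221) = 0.149
Q = 3.232, so δQ = 0.149 × 3.232 = 0.481.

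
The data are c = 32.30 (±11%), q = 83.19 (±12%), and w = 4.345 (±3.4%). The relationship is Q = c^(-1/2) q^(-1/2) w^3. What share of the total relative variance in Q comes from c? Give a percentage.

(δQ/Q)² = (−½·δc/c)² + (−½·δq/q)² + (3·δw/w)²
  c term: (-0.5×0.110)² = 0.00302
  q term: (-0.5×0.120)² = 0.00360
  w term: (3×0.0340)² = 0.0104
Total = 0.0170. Share from c = 0.00302/0.0170 = 0.178.

17.8%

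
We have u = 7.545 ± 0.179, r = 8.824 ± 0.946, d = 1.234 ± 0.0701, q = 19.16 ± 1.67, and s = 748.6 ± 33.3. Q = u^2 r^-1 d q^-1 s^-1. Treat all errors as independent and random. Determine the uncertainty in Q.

Relative error in a monomial: (δQ/Q)² = Σ (nᵢ · δxᵢ/xᵢ)².
  (2·δu/u)² = (2×0.0237)² = 0.00225;  (-1·δr/r)² = (-1×0.107)² = 0.0115;  (1·δd/d)² = (1×0.0568)² = 0.00323;  (-1·δq/q)² = (-1×0.0872)² = 0.00760;  (-1·δs/s)² = (-1×0.0445)² = 0.00198
δQ/Q = √(0.0265) = 0.163
Q = 0.0005550, so δQ = 0.163 × 0.0005550 = 9.04e-05.

9.04e-05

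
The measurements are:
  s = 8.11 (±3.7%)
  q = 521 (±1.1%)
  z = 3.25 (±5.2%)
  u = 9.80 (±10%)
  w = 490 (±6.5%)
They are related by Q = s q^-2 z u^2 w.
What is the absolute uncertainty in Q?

Since Q is a product/quotient, work with relative uncertainties:
  (1·δs/s)² = (1×0.0370)² = 0.00137;  (-2·δq/q)² = (-2×0.0110)² = 0.000484;  (1·δz/z)² = (1×0.0520)² = 0.00270;  (2·δu/u)² = (2×0.100)² = 0.0400;  (1·δw/w)² = (1×0.0650)² = 0.00423
δQ/Q = √(0.0488) = 0.221
Q = 4.57, so δQ = 0.221 × 4.57 = 1.01.

1.01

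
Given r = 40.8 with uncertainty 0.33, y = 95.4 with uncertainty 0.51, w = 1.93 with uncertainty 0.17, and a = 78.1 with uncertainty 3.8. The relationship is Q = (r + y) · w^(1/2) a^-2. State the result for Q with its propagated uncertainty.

0.0310 ± 0.00332

Let u = r + y = 136. δu = √(δr² + δy²) = √(0.109 + 0.260) = 0.607, so δu/u = 0.00446.
Q is then a monomial in u, w, a:
δQ/Q = √((δu/u)² + (½·δw/w)² + (-2·δa/a)²) = √(1.99e-05 + 0.00194 + 0.00947) = 0.107
Q = 0.0310, so δQ = 0.107 × 0.0310 = 0.00332.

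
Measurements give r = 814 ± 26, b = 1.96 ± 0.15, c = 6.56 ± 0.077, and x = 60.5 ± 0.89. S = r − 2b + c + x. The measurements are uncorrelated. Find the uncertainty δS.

S is a linear combination, so absolute uncertainties add in quadrature:
  (δr)² = 676;  (2·δb)² = 0.0900;  (δc)² = 0.00593;  (δx)² = 0.792
δS = √(677) = 26.0

26.0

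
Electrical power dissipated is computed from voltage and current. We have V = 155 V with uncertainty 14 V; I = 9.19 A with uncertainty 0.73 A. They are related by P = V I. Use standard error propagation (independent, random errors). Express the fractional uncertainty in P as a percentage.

P is a product of powers, so relative uncertainties combine in quadrature:
  (1·δV/V)² = (1×0.0903)² = 0.00816;  (1·δI/I)² = (1×0.0794)² = 0.00631
δP/P = √(0.0145) = 0.120

12.0%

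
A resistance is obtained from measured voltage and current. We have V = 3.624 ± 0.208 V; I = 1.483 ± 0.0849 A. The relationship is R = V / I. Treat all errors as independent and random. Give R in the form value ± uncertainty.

Since R is a product/quotient, work with relative uncertainties:
  (1·δV/V)² = (1×0.0574)² = 0.00329;  (-1·δI/I)² = (-1×0.0572)² = 0.00328
δR/R = √(0.00657) = 0.0811
R = 2.444 Ω, so δR = 0.0811 × 2.444 = 0.198 Ω.

2.444 ± 0.198 Ω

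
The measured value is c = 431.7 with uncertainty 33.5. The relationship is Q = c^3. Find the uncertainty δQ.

1.87e+07

Products/powers → add relative errors in quadrature, weighted by exponent:
  (3·δc/c)² = (3×0.0776)² = 0.0542
δQ/Q = √(0.0542) = 0.233
Q = 8.045e+07, so δQ = 0.233 × 8.045e+07 = 1.87e+07.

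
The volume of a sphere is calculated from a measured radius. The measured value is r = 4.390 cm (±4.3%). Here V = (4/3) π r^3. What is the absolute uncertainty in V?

45.7 cm^3

V ∝ r^3, so δV/V = |3| · δr/r = 3 × 0.0430 = 0.129.
V = 354.4 cm^3, so δV = 0.129 × 354.4 = 45.7 cm^3.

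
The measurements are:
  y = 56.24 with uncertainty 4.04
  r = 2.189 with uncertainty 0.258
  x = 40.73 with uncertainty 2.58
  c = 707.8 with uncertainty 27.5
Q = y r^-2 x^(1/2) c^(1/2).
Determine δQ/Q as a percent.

24.9%

Each factor contributes (exponent × relative error)² to (δQ/Q)²:
  (1·δy/y)² = (1×0.0718)² = 0.00516;  (-2·δr/r)² = (-2×0.118)² = 0.0556;  (½·δx/x)² = (0.5×0.0633)² = 0.00100;  (½·δc/c)² = (0.5×0.0389)² = 0.000377
δQ/Q = √(0.0621) = 0.249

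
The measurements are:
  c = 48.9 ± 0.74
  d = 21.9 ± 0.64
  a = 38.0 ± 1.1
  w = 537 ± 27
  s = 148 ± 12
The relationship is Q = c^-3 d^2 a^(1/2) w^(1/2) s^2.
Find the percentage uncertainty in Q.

18.1%

For a monomial Q ∝ c^-3, d^2, a^(1/2), w^(1/2), s^2, fractional errors add in quadrature:
  (-3·δc/c)² = (-3×0.0151)² = 0.00206;  (2·δd/d)² = (2×0.0292)² = 0.00342;  (½·δa/a)² = (0.5×0.0289)² = 0.000209;  (½·δw/w)² = (0.5×0.0503)² = 0.000632;  (2·δs/s)² = (2×0.0811)² = 0.0263
δQ/Q = √(0.0326) = 0.181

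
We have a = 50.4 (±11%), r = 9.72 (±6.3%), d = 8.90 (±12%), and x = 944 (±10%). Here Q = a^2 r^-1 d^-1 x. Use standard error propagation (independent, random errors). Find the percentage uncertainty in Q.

Products/powers → add relative errors in quadrature, weighted by exponent:
  (2·δa/a)² = (2×0.110)² = 0.0484;  (-1·δr/r)² = (-1×0.0630)² = 0.00397;  (-1·δd/d)² = (-1×0.120)² = 0.0144;  (1·δx/x)² = (1×0.100)² = 0.0100
δQ/Q = √(0.0768) = 0.277

27.7%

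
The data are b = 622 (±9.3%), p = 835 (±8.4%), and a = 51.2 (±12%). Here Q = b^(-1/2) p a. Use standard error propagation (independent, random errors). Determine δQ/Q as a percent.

Q is a product of powers, so relative uncertainties combine in quadrature:
  (−½·δb/b)² = (-0.5×0.0930)² = 0.00216;  (1·δp/p)² = (1×0.0840)² = 0.00706;  (1·δa/a)² = (1×0.120)² = 0.0144
δQ/Q = √(0.0236) = 0.154

15.4%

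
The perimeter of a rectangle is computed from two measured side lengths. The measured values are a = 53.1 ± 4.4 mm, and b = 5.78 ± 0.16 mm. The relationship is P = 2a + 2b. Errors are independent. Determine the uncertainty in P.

P is a linear combination, so absolute uncertainties add in quadrature:
  (2·δa)² = 77.4;  (2·δb)² = 0.102
δP = √(77.5) = 8.81 mm

8.81 mm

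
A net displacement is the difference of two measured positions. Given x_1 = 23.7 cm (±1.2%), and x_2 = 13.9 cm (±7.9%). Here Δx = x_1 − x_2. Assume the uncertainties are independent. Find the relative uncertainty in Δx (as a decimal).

0.116

Sums and differences: (δΔx)² = Σ (cᵢ δxᵢ)².
  (δx_1)² = 0.0809;  (δx_2)² = 1.21
δΔx = √(1.29) = 1.13 cm
Δx = 9.80 cm, so δΔx/Δx = 1.13/9.80 = 0.116.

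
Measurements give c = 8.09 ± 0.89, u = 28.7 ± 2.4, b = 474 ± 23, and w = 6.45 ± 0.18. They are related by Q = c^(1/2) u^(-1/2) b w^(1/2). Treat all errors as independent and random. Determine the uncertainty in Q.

54.7

Since Q is a product/quotient, work with relative uncertainties:
  (½·δc/c)² = (0.5×0.110)² = 0.00303;  (−½·δu/u)² = (-0.5×0.0836)² = 0.00175;  (1·δb/b)² = (1×0.0485)² = 0.00235;  (½·δw/w)² = (0.5×0.0279)² = 0.000195
δQ/Q = √(0.00732) = 0.0856
Q = 639, so δQ = 0.0856 × 639 = 54.7.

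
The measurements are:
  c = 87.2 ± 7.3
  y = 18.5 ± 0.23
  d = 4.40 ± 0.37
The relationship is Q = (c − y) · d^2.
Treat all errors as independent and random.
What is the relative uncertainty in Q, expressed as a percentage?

19.9%

Let u = c − y = 68.7. δu = √(δc² + δy²) = √(53.3 + 0.0529) = 7.30, so δu/u = 0.106.
Q is then a monomial in u, d:
δQ/Q = √((δu/u)² + (2·δd/d)²) = √(0.0113 + 0.0283) = 0.199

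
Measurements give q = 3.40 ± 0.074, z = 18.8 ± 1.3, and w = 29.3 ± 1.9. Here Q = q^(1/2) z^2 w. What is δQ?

2920

Each factor contributes (exponent × relative error)² to (δQ/Q)²:
  (½·δq/q)² = (0.5×0.0218)² = 0.000118;  (2·δz/z)² = (2×0.0691)² = 0.0191;  (1·δw/w)² = (1×0.0648)² = 0.00421
δQ/Q = √(0.0234) = 0.153
Q = 19100, so δQ = 0.153 × 19100 = 2920.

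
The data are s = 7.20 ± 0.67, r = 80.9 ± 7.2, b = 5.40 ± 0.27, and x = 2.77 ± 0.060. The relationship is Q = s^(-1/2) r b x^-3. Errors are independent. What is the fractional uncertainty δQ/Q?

0.130

Q is a product of powers, so relative uncertainties combine in quadrature:
  (−½·δs/s)² = (-0.5×0.0931)² = 0.00216;  (1·δr/r)² = (1×0.0890)² = 0.00792;  (1·δb/b)² = (1×0.0500)² = 0.00250;  (-3·δx/x)² = (-3×0.0217)² = 0.00422
δQ/Q = √(0.0168) = 0.130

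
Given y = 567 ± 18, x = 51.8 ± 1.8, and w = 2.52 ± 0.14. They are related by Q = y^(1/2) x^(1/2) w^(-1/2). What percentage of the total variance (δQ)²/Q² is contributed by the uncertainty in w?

(δQ/Q)² = (½·δy/y)² + (½·δx/x)² + (−½·δw/w)²
  y term: (0.5×0.0317)² = 0.000252
  x term: (0.5×0.0347)² = 0.000302
  w term: (-0.5×0.0556)² = 0.000772
Total = 0.00133. Share from w = 0.000772/0.00133 = 0.582.

58.2%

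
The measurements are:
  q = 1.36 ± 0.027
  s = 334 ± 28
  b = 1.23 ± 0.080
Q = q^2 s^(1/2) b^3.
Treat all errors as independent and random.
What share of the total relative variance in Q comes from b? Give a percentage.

(δQ/Q)² = (2·δq/q)² + (½·δs/s)² + (3·δb/b)²
  q term: (2×0.0199)² = 0.00158
  s term: (0.5×0.0838)² = 0.00176
  b term: (3×0.0650)² = 0.0381
Total = 0.0414. Share from b = 0.0381/0.0414 = 0.919.

91.9%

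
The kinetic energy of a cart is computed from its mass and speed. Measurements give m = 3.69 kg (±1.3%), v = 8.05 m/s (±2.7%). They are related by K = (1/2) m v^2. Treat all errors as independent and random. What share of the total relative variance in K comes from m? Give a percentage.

(δK/K)² = (1·δm/m)² + (2·δv/v)²
  m term: (1×0.0130)² = 0.000169
  v term: (2×0.0270)² = 0.00292
Total = 0.00309. Share from m = 0.000169/0.00309 = 0.0548.

5.48%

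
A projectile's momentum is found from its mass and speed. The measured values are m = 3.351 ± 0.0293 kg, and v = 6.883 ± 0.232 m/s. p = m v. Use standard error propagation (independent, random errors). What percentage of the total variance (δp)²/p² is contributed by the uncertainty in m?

6.30%

(δp/p)² = (1·δm/m)² + (1·δv/v)²
  m term: (1×0.00874)² = 7.65e-05
  v term: (1×0.0337)² = 0.00114
Total = 0.00121. Share from m = 7.65e-05/0.00121 = 0.0630.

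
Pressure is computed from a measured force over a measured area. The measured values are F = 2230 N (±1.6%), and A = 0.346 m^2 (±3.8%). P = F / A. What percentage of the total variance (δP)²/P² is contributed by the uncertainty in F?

(δP/P)² = (1·δF/F)² + (-1·δA/A)²
  F term: (1×0.0160)² = 0.000256
  A term: (-1×0.0380)² = 0.00144
Total = 0.00170. Share from F = 0.000256/0.00170 = 0.151.

15.1%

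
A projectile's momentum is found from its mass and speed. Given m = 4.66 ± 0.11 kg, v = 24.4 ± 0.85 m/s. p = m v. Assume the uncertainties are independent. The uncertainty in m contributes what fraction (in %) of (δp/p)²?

(δp/p)² = (1·δm/m)² + (1·δv/v)²
  m term: (1×0.0236)² = 0.000557
  v term: (1×0.0348)² = 0.00121
Total = 0.00177. Share from m = 0.000557/0.00177 = 0.315.

31.5%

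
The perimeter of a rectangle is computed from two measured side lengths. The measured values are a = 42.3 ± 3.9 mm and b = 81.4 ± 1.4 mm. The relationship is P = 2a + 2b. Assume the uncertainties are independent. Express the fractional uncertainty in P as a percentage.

Sums and differences: (δP)² = Σ (cᵢ δxᵢ)².
  (2·δa)² = 60.8;  (2·δb)² = 7.84
δP = √(68.7) = 8.29 mm
P = 247 mm, so δP/P = 8.29/247 = 0.0335.

3.35%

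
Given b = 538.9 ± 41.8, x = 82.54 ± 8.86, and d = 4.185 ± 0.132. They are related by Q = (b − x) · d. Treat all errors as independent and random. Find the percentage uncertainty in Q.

Let u = b − x = 456.4. δu = √(δb² + δx²) = √(1750 + 78.5) = 42.7, so δu/u = 0.0936.
Q is then a monomial in u, d:
δQ/Q = √((δu/u)² + (1·δd/d)²) = √(0.00877 + 0.000995) = 0.0988

9.88%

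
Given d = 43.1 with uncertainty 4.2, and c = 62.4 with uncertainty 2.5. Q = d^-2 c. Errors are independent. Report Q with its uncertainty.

0.0336 ± 0.00668

Q is a product of powers, so relative uncertainties combine in quadrature:
  (-2·δd/d)² = (-2×0.0974)² = 0.0380;  (1·δc/c)² = (1×0.0401)² = 0.00161
δQ/Q = √(0.0396) = 0.199
Q = 0.0336, so δQ = 0.199 × 0.0336 = 0.00668.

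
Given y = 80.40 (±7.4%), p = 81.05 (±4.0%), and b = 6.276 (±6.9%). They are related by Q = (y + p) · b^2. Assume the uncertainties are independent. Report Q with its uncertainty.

6359 ± 917

Let u = y + p = 161.4. δu = √(δy² + δp²) = √(35.4 + 10.5) = 6.78, so δu/u = 0.0420.
Q is then a monomial in u, b:
δQ/Q = √((δu/u)² + (2·δb/b)²) = √(0.00176 + 0.0190) = 0.144
Q = 6359, so δQ = 0.144 × 6359 = 917.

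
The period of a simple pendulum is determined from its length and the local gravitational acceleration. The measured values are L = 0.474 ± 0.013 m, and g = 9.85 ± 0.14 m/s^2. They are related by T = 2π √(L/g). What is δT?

For a monomial T ∝ L^(1/2), g^(-1/2), fractional errors add in quadrature:
  (½·δL/L)² = (0.5×0.0274)² = 0.000188;  (−½·δg/g)² = (-0.5×0.0142)² = 5.05e-05
δT/T = √(0.000239) = 0.0154
T = 1.38 s, so δT = 0.0154 × 1.38 = 0.0213 s.

0.0213 s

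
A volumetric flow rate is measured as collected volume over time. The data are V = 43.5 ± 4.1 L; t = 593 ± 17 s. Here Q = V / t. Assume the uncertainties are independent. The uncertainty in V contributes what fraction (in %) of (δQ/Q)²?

(δQ/Q)² = (1·δV/V)² + (-1·δt/t)²
  V term: (1×0.0943)² = 0.00888
  t term: (-1×0.0287)² = 0.000822
Total = 0.00971. Share from V = 0.00888/0.00971 = 0.915.

91.5%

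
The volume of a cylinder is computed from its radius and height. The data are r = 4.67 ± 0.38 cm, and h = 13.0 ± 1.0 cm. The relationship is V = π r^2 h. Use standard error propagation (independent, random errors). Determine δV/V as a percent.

Products/powers → add relative errors in quadrature, weighted by exponent:
  (2·δr/r)² = (2×0.0814)² = 0.0265;  (1·δh/h)² = (1×0.0769)² = 0.00592
δV/V = √(0.0324) = 0.180

18.0%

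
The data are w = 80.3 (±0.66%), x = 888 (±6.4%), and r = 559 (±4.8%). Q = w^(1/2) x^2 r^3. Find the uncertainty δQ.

2.38e+14

Products/powers → add relative errors in quadrature, weighted by exponent:
  (½·δw/w)² = (0.5×0.00660)² = 1.09e-05;  (2·δx/x)² = (2×0.0640)² = 0.0164;  (3·δr/r)² = (3×0.0480)² = 0.0207
δQ/Q = √(0.0371) = 0.193
Q = 1.23e+15, so δQ = 0.193 × 1.23e+15 = 2.38e+14.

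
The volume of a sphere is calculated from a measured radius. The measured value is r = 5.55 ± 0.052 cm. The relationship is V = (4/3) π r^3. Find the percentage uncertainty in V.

V ∝ r^3, so δV/V = |3| · δr/r = 3 × 0.00937 = 0.0281.

2.81%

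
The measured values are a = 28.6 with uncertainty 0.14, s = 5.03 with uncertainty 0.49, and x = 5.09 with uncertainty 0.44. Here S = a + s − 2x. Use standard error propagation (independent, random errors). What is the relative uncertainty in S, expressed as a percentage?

Each term contributes (cᵢ δxᵢ)² to (δS)²:
  (δa)² = 0.0196;  (δs)² = 0.240;  (2·δx)² = 0.774
δS = √(1.03) = 1.02
S = 23.5, so δS/S = 1.02/23.5 = 0.0434.

4.34%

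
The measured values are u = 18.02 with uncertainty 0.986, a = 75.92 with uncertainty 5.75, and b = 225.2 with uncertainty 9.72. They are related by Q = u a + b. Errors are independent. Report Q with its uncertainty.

1593 ± 128

Let p = u·a = 1368. δp/p = √((1·δu/u)² + (1·δa/a)²) = √(0.00299 + 0.00574) = 0.0934, so δp = 128.
Q = p + b: δQ = √(δp² + δb²) = √(16300 + 94.5) = 128
Q = 1593.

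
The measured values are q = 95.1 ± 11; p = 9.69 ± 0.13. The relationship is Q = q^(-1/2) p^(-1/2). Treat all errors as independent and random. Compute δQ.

Each factor contributes (exponent × relative error)² to (δQ/Q)²:
  (−½·δq/q)² = (-0.5×0.116)² = 0.00334;  (−½·δp/p)² = (-0.5×0.0134)² = 4.5e-05
δQ/Q = √(0.00339) = 0.0582
Q = 0.0329, so δQ = 0.0582 × 0.0329 = 0.00192.

0.00192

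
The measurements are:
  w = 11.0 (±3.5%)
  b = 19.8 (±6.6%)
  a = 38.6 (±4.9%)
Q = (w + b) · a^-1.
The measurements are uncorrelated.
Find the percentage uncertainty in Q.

6.60%

Let u = w + b = 30.8. δu = √(δw² + δb²) = √(0.148 + 1.71) = 1.36, so δu/u = 0.0442.
Q is then a monomial in u, a:
δQ/Q = √((δu/u)² + (-1·δa/a)²) = √(0.00196 + 0.00240) = 0.0660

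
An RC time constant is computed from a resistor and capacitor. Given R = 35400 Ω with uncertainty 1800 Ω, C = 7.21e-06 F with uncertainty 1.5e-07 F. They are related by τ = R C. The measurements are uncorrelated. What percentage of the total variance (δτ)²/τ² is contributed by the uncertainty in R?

85.7%

(δτ/τ)² = (1·δR/R)² + (1·δC/C)²
  R term: (1×0.0508)² = 0.00259
  C term: (1×0.0208)² = 0.000433
Total = 0.00302. Share from R = 0.00259/0.00302 = 0.857.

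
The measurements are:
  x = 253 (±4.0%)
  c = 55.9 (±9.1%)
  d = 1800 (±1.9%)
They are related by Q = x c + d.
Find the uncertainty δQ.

Let p = x·c = 14100. δp/p = √((1·δx/x)² + (1·δc/c)²) = √(0.00160 + 0.00828) = 0.0994, so δp = 1410.
Q = p + d: δQ = √(δp² + δd²) = √(1.98e+06 + 1170) = 1410

1410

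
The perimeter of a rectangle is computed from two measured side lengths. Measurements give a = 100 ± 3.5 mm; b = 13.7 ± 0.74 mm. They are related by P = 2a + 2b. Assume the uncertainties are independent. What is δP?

7.15 mm

P is a linear combination, so absolute uncertainties add in quadrature:
  (2·δa)² = 49.0;  (2·δb)² = 2.19
δP = √(51.2) = 7.15 mm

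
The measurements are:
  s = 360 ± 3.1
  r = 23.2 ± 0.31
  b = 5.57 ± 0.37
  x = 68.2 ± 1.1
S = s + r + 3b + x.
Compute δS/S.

0.00745

Each term contributes (cᵢ δxᵢ)² to (δS)²:
  (δs)² = 9.61;  (δr)² = 0.0961;  (3·δb)² = 1.23;  (δx)² = 1.21
δS = √(12.1) = 3.49
S = 468, so δS/S = 3.49/468 = 0.00745.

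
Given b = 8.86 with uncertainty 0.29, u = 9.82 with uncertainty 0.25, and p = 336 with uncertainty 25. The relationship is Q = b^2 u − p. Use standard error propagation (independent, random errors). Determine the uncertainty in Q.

59.6

Let w = b^2·u = 771. δw/w = √((2·δb/b)² + (1·δu/u)²) = √(0.00429 + 0.000648) = 0.0702, so δw = 54.1.
Q = w − p: δQ = √(δw² + δp²) = √(2930 + 625) = 59.6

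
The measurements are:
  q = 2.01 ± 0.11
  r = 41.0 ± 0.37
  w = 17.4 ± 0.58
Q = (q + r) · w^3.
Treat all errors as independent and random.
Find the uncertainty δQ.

22700

Let u = q + r = 43.0. δu = √(δq² + δr²) = √(0.0121 + 0.137) = 0.386, so δu/u = 0.00897.
Q is then a monomial in u, w:
δQ/Q = √((δu/u)² + (3·δw/w)²) = √(8.05e-05 + 0.0100) = 0.100
Q = 2.27e+05, so δQ = 0.100 × 2.27e+05 = 22700.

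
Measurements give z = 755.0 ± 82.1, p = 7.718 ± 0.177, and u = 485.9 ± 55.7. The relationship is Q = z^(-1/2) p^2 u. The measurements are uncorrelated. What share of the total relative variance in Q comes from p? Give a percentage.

(δQ/Q)² = (−½·δz/z)² + (2·δp/p)² + (1·δu/u)²
  z term: (-0.5×0.109)² = 0.00296
  p term: (2×0.0229)² = 0.00210
  u term: (1×0.115)² = 0.0131
Total = 0.0182. Share from p = 0.00210/0.0182 = 0.116.

11.6%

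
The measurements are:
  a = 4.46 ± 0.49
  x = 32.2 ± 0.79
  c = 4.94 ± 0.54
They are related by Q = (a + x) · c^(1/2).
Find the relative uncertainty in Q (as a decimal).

Let u = a + x = 36.7. δu = √(δa² + δx²) = √(0.240 + 0.624) = 0.930, so δu/u = 0.0254.
Q is then a monomial in u, c:
δQ/Q = √((δu/u)² + (½·δc/c)²) = √(0.000643 + 0.00299) = 0.0603

0.0603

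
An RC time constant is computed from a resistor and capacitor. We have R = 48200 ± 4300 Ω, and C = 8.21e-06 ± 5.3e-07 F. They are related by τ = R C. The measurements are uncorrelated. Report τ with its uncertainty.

0.396 ± 0.0436 s

τ is a product of powers, so relative uncertainties combine in quadrature:
  (1·δR/R)² = (1×0.0892)² = 0.00796;  (1·δC/C)² = (1×0.0646)² = 0.00417
δτ/τ = √(0.0121) = 0.110
τ = 0.396 s, so δτ = 0.110 × 0.396 = 0.0436 s.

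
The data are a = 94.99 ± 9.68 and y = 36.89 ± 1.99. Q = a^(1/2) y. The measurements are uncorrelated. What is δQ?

26.7

Products/powers → add relative errors in quadrature, weighted by exponent:
  (½·δa/a)² = (0.5×0.102)² = 0.00260;  (1·δy/y)² = (1×0.0539)² = 0.00291
δQ/Q = √(0.00551) = 0.0742
Q = 359.5, so δQ = 0.0742 × 359.5 = 26.7.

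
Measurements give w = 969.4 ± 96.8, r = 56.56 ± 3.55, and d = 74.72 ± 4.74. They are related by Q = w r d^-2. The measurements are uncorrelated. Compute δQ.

1.70

Since Q is a product/quotient, work with relative uncertainties:
  (1·δw/w)² = (1×0.0999)² = 0.00997;  (1·δr/r)² = (1×0.0628)² = 0.00394;  (-2·δd/d)² = (-2×0.0634)² = 0.0161
δQ/Q = √(0.0300) = 0.173
Q = 9.821, so δQ = 0.173 × 9.821 = 1.70.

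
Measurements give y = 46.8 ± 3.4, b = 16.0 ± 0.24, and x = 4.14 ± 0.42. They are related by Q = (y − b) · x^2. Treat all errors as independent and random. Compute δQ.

Let u = y − b = 30.8. δu = √(δy² + δb²) = √(11.6 + 0.0576) = 3.41, so δu/u = 0.111.
Q is then a monomial in u, x:
δQ/Q = √((δu/u)² + (2·δx/x)²) = √(0.0122 + 0.0412) = 0.231
Q = 528, so δQ = 0.231 × 528 = 122.

122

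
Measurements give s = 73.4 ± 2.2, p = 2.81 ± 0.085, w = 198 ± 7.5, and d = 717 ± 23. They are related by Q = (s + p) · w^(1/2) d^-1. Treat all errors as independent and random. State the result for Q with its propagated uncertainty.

1.50 ± 0.0705

Let u = s + p = 76.2. δu = √(δs² + δp²) = √(4.84 + 0.00723) = 2.20, so δu/u = 0.0289.
Q is then a monomial in u, w, d:
δQ/Q = √((δu/u)² + (½·δw/w)² + (-1·δd/d)²) = √(0.000835 + 0.000359 + 0.00103) = 0.0471
Q = 1.50, so δQ = 0.0471 × 1.50 = 0.0705.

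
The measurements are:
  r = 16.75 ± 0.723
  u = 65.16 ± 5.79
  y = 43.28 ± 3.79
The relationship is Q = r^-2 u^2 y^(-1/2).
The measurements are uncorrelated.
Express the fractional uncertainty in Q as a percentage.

Since Q is a product/quotient, work with relative uncertainties:
  (-2·δr/r)² = (-2×0.0432)² = 0.00745;  (2·δu/u)² = (2×0.0889)² = 0.0316;  (−½·δy/y)² = (-0.5×0.0876)² = 0.00192
δQ/Q = √(0.0410) = 0.202

20.2%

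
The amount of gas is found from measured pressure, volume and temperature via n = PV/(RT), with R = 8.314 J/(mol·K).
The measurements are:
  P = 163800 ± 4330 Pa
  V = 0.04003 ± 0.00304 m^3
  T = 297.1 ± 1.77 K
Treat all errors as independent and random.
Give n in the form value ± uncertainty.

2.655 ± 0.214 mol

Products/powers → add relative errors in quadrature, weighted by exponent:
  (1·δP/P)² = (1×0.0264)² = 0.000699;  (1·δV/V)² = (1×0.0759)² = 0.00577;  (-1·δT/T)² = (-1×0.00596)² = 3.55e-05
δn/n = √(0.00650) = 0.0806
n = 2.655 mol, so δn = 0.0806 × 2.655 = 0.214 mol.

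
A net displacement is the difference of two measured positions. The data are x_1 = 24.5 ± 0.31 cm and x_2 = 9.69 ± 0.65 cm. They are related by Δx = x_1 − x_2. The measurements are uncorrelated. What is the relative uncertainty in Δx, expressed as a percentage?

Sums and differences: (δΔx)² = Σ (cᵢ δxᵢ)².
  (δx_1)² = 0.0961;  (δx_2)² = 0.423
δΔx = √(0.519) = 0.720 cm
Δx = 14.8 cm, so δΔx/Δx = 0.720/14.8 = 0.0486.

4.86%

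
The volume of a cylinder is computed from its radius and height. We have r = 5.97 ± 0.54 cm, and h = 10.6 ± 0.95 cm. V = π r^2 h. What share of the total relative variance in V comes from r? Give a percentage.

(δV/V)² = (2·δr/r)² + (1·δh/h)²
  r term: (2×0.0905)² = 0.0327
  h term: (1×0.0896)² = 0.00803
Total = 0.0408. Share from r = 0.0327/0.0408 = 0.803.

80.3%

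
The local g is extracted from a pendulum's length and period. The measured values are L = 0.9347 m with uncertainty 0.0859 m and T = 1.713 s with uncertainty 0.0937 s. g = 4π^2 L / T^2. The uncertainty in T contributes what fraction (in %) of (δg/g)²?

(δg/g)² = (1·δL/L)² + (-2·δT/T)²
  L term: (1×0.0919)² = 0.00845
  T term: (-2×0.0547)² = 0.0120
Total = 0.0204. Share from T = 0.0120/0.0204 = 0.586.

58.6%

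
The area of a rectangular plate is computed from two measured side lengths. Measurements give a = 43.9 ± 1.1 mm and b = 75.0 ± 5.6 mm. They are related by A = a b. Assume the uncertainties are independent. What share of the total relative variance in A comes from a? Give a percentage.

10.1%

(δA/A)² = (1·δa/a)² + (1·δb/b)²
  a term: (1×0.0251)² = 0.000628
  b term: (1×0.0747)² = 0.00558
Total = 0.00620. Share from a = 0.000628/0.00620 = 0.101.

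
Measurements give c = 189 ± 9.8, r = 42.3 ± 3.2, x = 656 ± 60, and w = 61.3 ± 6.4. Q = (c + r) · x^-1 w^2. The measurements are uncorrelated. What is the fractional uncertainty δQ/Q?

0.232

Let u = c + r = 231. δu = √(δc² + δr²) = √(96.0 + 10.2) = 10.3, so δu/u = 0.0446.
Q is then a monomial in u, x, w:
δQ/Q = √((δu/u)² + (-1·δx/x)² + (2·δw/w)²) = √(0.00199 + 0.00837 + 0.0436) = 0.232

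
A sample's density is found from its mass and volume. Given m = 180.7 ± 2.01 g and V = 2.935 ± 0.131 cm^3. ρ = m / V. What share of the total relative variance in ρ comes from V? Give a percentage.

94.2%

(δρ/ρ)² = (1·δm/m)² + (-1·δV/V)²
  m term: (1×0.0111)² = 0.000124
  V term: (-1×0.0446)² = 0.00199
Total = 0.00212. Share from V = 0.00199/0.00212 = 0.942.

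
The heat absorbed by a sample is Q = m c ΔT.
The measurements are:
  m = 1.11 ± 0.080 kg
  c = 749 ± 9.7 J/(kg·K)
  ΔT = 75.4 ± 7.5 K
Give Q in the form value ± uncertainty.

Relative error in a monomial: (δQ/Q)² = Σ (nᵢ · δxᵢ/xᵢ)².
  (1·δm/m)² = (1×0.0721)² = 0.00519;  (1·δc/c)² = (1×0.0130)² = 0.000168;  (1·δΔT/ΔT)² = (1×0.0995)² = 0.00989
δQ/Q = √(0.0153) = 0.124
Q = 62700 J, so δQ = 0.124 × 62700 = 7740 J.

62700 ± 7740 J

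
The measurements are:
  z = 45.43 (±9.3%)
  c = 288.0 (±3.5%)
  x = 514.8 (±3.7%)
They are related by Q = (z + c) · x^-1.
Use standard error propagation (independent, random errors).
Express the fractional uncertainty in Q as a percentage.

Let u = z + c = 333.4. δu = √(δz² + δc²) = √(17.9 + 102) = 10.9, so δu/u = 0.0328.
Q is then a monomial in u, x:
δQ/Q = √((δu/u)² + (-1·δx/x)²) = √(0.00107 + 0.00137) = 0.0494

4.94%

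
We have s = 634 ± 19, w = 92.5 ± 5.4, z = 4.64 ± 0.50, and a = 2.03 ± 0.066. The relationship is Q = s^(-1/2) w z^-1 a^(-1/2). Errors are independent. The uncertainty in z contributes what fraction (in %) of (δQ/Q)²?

74.9%

(δQ/Q)² = (−½·δs/s)² + (1·δw/w)² + (-1·δz/z)² + (−½·δa/a)²
  s term: (-0.5×0.0300)² = 0.000225
  w term: (1×0.0584)² = 0.00341
  z term: (-1×0.108)² = 0.0116
  a term: (-0.5×0.0325)² = 0.000264
Total = 0.0155. Share from z = 0.0116/0.0155 = 0.749.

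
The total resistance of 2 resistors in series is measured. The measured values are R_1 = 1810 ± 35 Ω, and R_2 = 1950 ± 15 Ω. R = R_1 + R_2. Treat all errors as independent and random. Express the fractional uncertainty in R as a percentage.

Each term contributes (cᵢ δxᵢ)² to (δR)²:
  (δR_1)² = 1220;  (δR_2)² = 225
δR = √(1450) = 38.1 Ω
R = 3760 Ω, so δR/R = 38.1/3760 = 0.0101.

1.01%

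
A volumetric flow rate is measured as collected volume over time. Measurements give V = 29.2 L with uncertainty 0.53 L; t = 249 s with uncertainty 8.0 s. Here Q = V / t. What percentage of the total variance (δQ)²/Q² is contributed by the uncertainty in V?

24.2%

(δQ/Q)² = (1·δV/V)² + (-1·δt/t)²
  V term: (1×0.0182)² = 0.000329
  t term: (-1×0.0321)² = 0.00103
Total = 0.00136. Share from V = 0.000329/0.00136 = 0.242.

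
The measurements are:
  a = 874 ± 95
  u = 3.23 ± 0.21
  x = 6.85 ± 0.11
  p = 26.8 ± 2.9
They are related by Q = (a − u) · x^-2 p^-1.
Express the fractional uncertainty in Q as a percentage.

Let w = a − u = 871. δw = √(δa² + δu²) = √(9020 + 0.0441) = 95.0, so δw/w = 0.109.
Q is then a monomial in w, x, p:
δQ/Q = √((δw/w)² + (-2·δx/x)² + (-1·δp/p)²) = √(0.0119 + 0.00103 + 0.0117) = 0.157

15.7%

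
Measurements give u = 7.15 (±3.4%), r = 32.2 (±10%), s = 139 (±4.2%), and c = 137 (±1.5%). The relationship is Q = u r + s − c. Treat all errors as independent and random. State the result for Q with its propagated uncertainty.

Let p = u·r = 230. δp/p = √((1·δu/u)² + (1·δr/r)²) = √(0.00116 + 0.0100) = 0.106, so δp = 24.3.
Q = p + s − c: δQ = √(δp² + δs² + δc²) = √(591 + 34.1 + 4.22) = 25.1
Q = 232.

232 ± 25.1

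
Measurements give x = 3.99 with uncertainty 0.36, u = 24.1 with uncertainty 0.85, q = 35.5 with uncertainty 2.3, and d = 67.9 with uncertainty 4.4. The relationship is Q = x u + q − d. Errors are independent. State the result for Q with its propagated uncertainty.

63.8 ± 10.6

Let p = x·u = 96.2. δp/p = √((1·δx/x)² + (1·δu/u)²) = √(0.00814 + 0.00124) = 0.0969, so δp = 9.32.
Q = p + q − d: δQ = √(δp² + δq² + δd²) = √(86.8 + 5.29 + 19.4) = 10.6
Q = 63.8.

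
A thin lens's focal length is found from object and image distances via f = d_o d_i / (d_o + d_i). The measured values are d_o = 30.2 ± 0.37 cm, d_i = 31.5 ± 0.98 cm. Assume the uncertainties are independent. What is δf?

0.254 cm

∂f/∂d_o = (d_i/(d_o+d_i))² = 0.261;  ∂f/∂d_i = (d_o/(d_o+d_i))² = 0.240
δf = √((∂f/∂d_o · δd_o)² + (∂f/∂d_i · δd_i)²) = √(0.00930 + 0.0551) = 0.254 cm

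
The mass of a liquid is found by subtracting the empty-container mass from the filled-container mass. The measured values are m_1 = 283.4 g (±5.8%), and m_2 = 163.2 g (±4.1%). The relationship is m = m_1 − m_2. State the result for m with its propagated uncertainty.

Each term contributes (cᵢ δxᵢ)² to (δm)²:
  (δm_1)² = 270;  (δm_2)² = 44.8
δm = √(315) = 17.7 g
m = 120.2 g.

120.2 ± 17.7 g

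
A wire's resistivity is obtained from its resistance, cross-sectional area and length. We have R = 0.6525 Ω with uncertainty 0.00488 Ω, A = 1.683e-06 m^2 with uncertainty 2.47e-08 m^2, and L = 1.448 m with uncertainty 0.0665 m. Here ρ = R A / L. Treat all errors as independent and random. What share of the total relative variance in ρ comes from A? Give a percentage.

(δρ/ρ)² = (1·δR/R)² + (1·δA/A)² + (-1·δL/L)²
  R term: (1×0.00748)² = 5.59e-05
  A term: (1×0.0147)² = 0.000215
  L term: (-1×0.0459)² = 0.00211
Total = 0.00238. Share from A = 0.000215/0.00238 = 0.0905.

9.05%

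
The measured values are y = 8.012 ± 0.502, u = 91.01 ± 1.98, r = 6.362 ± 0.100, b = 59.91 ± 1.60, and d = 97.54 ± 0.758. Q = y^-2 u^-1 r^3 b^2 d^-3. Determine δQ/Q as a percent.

14.8%

Relative error in a monomial: (δQ/Q)² = Σ (nᵢ · δxᵢ/xᵢ)².
  (-2·δy/y)² = (-2×0.0627)² = 0.0157;  (-1·δu/u)² = (-1×0.0218)² = 0.000473;  (3·δr/r)² = (3×0.0157)² = 0.00222;  (2·δb/b)² = (2×0.0267)² = 0.00285;  (-3·δd/d)² = (-3×0.00777)² = 0.000544
δQ/Q = √(0.0218) = 0.148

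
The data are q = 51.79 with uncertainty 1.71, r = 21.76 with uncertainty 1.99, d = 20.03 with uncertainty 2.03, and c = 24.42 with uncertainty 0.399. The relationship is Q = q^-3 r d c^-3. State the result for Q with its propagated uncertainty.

(2.155 ± 0.378) × 10^-7

Products/powers → add relative errors in quadrature, weighted by exponent:
  (-3·δq/q)² = (-3×0.0330)² = 0.00981;  (1·δr/r)² = (1×0.0915)² = 0.00836;  (1·δd/d)² = (1×0.101)² = 0.0103;  (-3·δc/c)² = (-3×0.0163)² = 0.00240
δQ/Q = √(0.0308) = 0.176
Q = 2.155e-07, so δQ = 0.176 × 2.155e-07 = 3.78e-08.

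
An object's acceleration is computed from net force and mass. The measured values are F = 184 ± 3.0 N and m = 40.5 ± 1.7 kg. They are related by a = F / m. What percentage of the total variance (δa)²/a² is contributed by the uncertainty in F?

(δa/a)² = (1·δF/F)² + (-1·δm/m)²
  F term: (1×0.0163)² = 0.000266
  m term: (-1×0.0420)² = 0.00176
Total = 0.00203. Share from F = 0.000266/0.00203 = 0.131.

13.1%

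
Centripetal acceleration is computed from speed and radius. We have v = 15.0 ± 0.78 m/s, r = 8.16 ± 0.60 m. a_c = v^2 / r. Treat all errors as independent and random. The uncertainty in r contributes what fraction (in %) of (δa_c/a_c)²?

(δa_c/a_c)² = (2·δv/v)² + (-1·δr/r)²
  v term: (2×0.0520)² = 0.0108
  r term: (-1×0.0735)² = 0.00541
Total = 0.0162. Share from r = 0.00541/0.0162 = 0.333.

33.3%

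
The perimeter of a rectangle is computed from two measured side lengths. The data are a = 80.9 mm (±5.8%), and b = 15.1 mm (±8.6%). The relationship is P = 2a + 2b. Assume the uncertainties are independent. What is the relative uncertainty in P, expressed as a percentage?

Absolute uncertainties add in quadrature for a linear combination:
  (2·δa)² = 88.1;  (2·δb)² = 6.75
δP = √(94.8) = 9.74 mm
P = 192 mm, so δP/P = 9.74/192 = 0.0507.

5.07%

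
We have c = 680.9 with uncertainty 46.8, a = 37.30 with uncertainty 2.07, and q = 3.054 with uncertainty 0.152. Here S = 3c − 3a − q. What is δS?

Sums and differences: (δS)² = Σ (cᵢ δxᵢ)².
  (3·δc)² = 19700;  (3·δa)² = 38.6;  (δq)² = 0.0231
δS = √(19800) = 141

141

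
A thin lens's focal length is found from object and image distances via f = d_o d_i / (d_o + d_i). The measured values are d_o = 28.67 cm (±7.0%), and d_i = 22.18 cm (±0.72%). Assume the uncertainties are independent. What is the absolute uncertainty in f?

∂f/∂d_o = (d_i/(d_o+d_i))² = 0.190;  ∂f/∂d_i = (d_o/(d_o+d_i))² = 0.318
δf = √((∂f/∂d_o · δd_o)² + (∂f/∂d_i · δd_i)²) = √(0.146 + 0.00258) = 0.385 cm

0.385 cm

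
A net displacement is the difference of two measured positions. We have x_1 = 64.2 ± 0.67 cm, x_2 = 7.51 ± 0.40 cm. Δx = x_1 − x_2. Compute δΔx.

Each term contributes (cᵢ δxᵢ)² to (δΔx)²:
  (δx_1)² = 0.449;  (δx_2)² = 0.160
δΔx = √(0.609) = 0.780 cm

0.780 cm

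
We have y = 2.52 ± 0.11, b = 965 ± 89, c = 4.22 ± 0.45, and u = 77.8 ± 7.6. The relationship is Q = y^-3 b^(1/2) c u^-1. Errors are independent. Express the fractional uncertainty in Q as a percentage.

Products/powers → add relative errors in quadrature, weighted by exponent:
  (-3·δy/y)² = (-3×0.0437)² = 0.0171;  (½·δb/b)² = (0.5×0.0922)² = 0.00213;  (1·δc/c)² = (1×0.107)² = 0.0114;  (-1·δu/u)² = (-1×0.0977)² = 0.00954
δQ/Q = √(0.0402) = 0.200

20.0%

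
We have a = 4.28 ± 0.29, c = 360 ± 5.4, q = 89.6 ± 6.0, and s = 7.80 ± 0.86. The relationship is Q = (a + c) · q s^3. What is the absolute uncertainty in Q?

Let u = a + c = 364. δu = √(δa² + δc²) = √(0.0841 + 29.2) = 5.41, so δu/u = 0.0148.
Q is then a monomial in u, q, s:
δQ/Q = √((δu/u)² + (1·δq/q)² + (3·δs/s)²) = √(0.000220 + 0.00448 + 0.109) = 0.338
Q = 1.55e+07, so δQ = 0.338 × 1.55e+07 = 5.23e+06.

5.23e+06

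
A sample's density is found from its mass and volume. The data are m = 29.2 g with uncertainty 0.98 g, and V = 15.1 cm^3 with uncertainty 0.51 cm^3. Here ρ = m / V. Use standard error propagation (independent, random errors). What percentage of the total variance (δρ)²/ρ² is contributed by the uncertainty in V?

(δρ/ρ)² = (1·δm/m)² + (-1·δV/V)²
  m term: (1×0.0336)² = 0.00113
  V term: (-1×0.0338)² = 0.00114
Total = 0.00227. Share from V = 0.00114/0.00227 = 0.503.

50.3%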